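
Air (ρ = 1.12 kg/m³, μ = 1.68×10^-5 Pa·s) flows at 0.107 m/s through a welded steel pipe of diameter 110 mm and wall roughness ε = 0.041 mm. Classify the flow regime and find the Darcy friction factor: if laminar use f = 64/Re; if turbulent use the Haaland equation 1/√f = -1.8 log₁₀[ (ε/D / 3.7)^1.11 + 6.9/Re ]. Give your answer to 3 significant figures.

Re = ρVD/μ = 1.12·0.107·0.11/1.68e-05 = 784.7.
Re < 2300 → laminar, so f = 64/Re = 0.08156 (roughness is irrelevant in laminar flow).

f ≈ 0.0816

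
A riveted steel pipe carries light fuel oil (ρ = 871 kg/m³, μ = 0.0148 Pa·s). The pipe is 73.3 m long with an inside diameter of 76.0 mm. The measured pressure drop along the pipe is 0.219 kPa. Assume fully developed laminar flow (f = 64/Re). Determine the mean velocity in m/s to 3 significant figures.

V ≈ 0.0364 m/s

For laminar flow, f = 64/Re with Re = ρVD/μ, so Darcy-Weisbach reduces to ΔP = 32μLV/D². Solving for V: V = ΔP·D²/(32μL) = 219·(0.076)²/(32·0.0148·73.3) = 0.03644 m/s.
Check: Re = ρVD/μ = 871·0.03644·0.076/0.0148 = 163 < 2300, so the laminar assumption holds.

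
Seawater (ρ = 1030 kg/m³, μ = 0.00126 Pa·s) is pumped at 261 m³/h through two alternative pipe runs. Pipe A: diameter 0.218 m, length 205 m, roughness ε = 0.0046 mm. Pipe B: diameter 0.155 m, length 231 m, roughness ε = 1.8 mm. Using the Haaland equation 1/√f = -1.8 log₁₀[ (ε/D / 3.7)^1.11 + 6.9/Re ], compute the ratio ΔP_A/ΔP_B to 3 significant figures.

Pipe A: V = Q/A = 0.0725/0.03733 = 1.942 m/s; Re = 3.461e+05; ε/D = 2.11e-05; Haaland → f = 0.01416; ΔP_A = f(L/D)(ρV²/2) = 2.587e+04 Pa.
Pipe B: V = Q/A = 0.0725/0.01887 = 3.842 m/s; Re = 4.868e+05; ε/D = 0.0116; Haaland → f = 0.04008; ΔP_B = f(L/D)(ρV²/2) = 4.542e+05 Pa.
ΔP_A/ΔP_B = 2.587e+04/4.542e+05 = 0.0570.

ΔP_A/ΔP_B ≈ 0.0570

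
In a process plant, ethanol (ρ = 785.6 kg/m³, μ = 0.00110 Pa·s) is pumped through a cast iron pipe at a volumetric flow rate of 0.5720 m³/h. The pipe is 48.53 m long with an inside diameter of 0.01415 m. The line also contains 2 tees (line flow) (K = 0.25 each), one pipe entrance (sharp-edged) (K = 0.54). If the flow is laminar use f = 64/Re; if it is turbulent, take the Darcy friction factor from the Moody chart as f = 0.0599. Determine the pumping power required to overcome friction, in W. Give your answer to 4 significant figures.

P ≈ 13.16 W

Q = 0.5720 m³/h = 0.5720/3600 = 0.0001589 m³/s.
Cross-sectional area A = πD²/4 = π(0.01415)²/4 = 0.0001573 m²; mean velocity V = Q/A = 0.0001589/0.0001573 = 1.01 m/s.
Reynolds number Re = ρVD/μ = 785.6 · 1.01 · 0.01415 / 0.0011 = 1.021e+04.
Re > 4000 → turbulent; use the Moody-chart value f = 0.0599.
Total minor-loss coefficient ΣK = 2·0.25 + 1·0.54 = 1.04.
ΔP = [f·L/D + ΣK]·(ρV²/2) = [0.0599·48.53/0.01415 + 1.04]·(785.6·1.01²/2) = [205.4 + 1.04]·401 = 8.28e+04 Pa.
Pumping power P = QΔP = 0.0001589·8.28e+04 = 13.156 W = 13.16 W.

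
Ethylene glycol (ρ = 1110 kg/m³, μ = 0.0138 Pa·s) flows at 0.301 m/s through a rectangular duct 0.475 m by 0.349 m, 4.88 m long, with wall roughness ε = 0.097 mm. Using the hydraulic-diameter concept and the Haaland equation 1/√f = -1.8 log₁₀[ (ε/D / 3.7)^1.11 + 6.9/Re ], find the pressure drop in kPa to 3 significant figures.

Hydraulic diameter D_h = 4A/P = 4·(0.475·0.349)/(2·(0.475+0.349)) = 0.6631/1.648 = 0.4024 m.
Re = ρVD_h/μ = 1110·0.301·0.4024/0.0138 = 9742.
ε/D_h = 9.7e-05/0.4024 = 0.000241; Haaland gives 1/√f = -1.8 log₁₀[2.26e-05+0.000708] = 5.645, so f = 0.03138.
ΔP = f(L/D_h)(ρV²/2) = 0.03138·4.88/0.4024·50.28 = 19.14 Pa.
ΔP = 0.0191 kPa.

ΔP ≈ 0.0191 kPa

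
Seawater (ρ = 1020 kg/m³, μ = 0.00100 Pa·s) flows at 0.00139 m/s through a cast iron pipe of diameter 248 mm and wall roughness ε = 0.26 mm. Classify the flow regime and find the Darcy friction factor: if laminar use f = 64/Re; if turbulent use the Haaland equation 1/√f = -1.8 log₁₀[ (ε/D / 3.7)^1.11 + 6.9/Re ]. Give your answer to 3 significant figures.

f ≈ 0.182

Re = ρVD/μ = 1020·0.00139·0.248/0.001 = 351.6.
Re < 2300 → laminar, so f = 64/Re = 0.182 (roughness is irrelevant in laminar flow).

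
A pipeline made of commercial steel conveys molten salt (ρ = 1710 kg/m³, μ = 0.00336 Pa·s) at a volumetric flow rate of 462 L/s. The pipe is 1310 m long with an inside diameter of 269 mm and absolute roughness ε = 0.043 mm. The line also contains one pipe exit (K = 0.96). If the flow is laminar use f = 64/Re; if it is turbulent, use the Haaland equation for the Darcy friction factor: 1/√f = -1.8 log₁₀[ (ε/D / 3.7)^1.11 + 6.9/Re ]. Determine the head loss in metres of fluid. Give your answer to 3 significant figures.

h_f ≈ 234 m

Q = 462 L/s = 462/1000 = 0.462 m³/s.
Cross-sectional area A = πD²/4 = π(0.269)²/4 = 0.05683 m²; mean velocity V = Q/A = 0.462/0.05683 = 8.129 m/s.
Reynolds number Re = ρVD/μ = 1710 · 8.129 · 0.269 / 0.00336 = 1.113e+06.
Re > 4000 → turbulent. Relative roughness ε/D = 4.3e-05/0.269 = 0.00016. Haaland: 1/√f = -1.8 log₁₀[(0.00016/3.7)^1.11 + 6.9/1.113e+06] = -1.8 log₁₀[1.43e-05 + 6.2e-06] = 8.439, so f = 0.01404.
Total minor-loss coefficient ΣK = 1·0.96 = 0.96.
ΔP = [f·L/D + ΣK]·(ρV²/2) = [0.01404·1310/0.269 + 0.96]·(1710·8.129²/2) = [68.39 + 0.96]·5.65e+04 = 3.918e+06 Pa.
Head loss h_f = ΔP/(ρg) = 3.918e+06/(1710·9.81) = 234 m.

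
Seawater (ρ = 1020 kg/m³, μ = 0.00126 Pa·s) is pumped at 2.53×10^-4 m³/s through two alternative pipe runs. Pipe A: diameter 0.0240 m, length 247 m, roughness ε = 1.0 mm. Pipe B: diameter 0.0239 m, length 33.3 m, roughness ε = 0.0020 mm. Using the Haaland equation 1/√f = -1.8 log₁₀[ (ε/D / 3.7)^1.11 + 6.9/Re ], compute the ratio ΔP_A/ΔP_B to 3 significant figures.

ΔP_A/ΔP_B ≈ 16.4

Pipe A: V = Q/A = 0.000253/0.0004524 = 0.5593 m/s; Re = 1.087e+04; ε/D = 0.0417; Haaland → f = 0.06839; ΔP_A = f(L/D)(ρV²/2) = 1.123e+05 Pa.
Pipe B: V = Q/A = 0.000253/0.0004486 = 0.5639 m/s; Re = 1.091e+04; ε/D = 8.37e-05; Haaland → f = 0.03025; ΔP_B = f(L/D)(ρV²/2) = 6836 Pa.
ΔP_A/ΔP_B = 1.123e+05/6836 = 16.4.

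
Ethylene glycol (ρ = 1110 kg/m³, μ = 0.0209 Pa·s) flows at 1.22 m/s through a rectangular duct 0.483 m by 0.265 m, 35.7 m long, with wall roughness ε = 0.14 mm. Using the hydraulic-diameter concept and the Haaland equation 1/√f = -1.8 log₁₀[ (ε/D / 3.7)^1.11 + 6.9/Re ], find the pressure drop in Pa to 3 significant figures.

Hydraulic diameter D_h = 4A/P = 4·(0.483·0.265)/(2·(0.483+0.265)) = 0.512/1.496 = 0.3422 m.
Re = ρVD_h/μ = 1110·1.22·0.3422/0.0209 = 2.217e+04.
ε/D_h = 0.00014/0.3422 = 0.000409; Haaland gives 1/√f = -1.8 log₁₀[4.06e-05+0.000311] = 6.217, so f = 0.02587.
ΔP = f(L/D_h)(ρV²/2) = 0.02587·35.7/0.3422·826.1 = 2230 Pa.

ΔP ≈ 2230 Pa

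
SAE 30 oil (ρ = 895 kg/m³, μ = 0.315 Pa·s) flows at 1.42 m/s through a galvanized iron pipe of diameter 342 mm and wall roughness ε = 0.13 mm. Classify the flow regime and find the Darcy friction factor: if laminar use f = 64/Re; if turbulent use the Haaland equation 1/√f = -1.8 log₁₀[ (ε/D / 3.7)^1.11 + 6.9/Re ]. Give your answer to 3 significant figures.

f ≈ 0.0464

Re = ρVD/μ = 895·1.42·0.342/0.315 = 1380.
Re < 2300 → laminar, so f = 64/Re = 0.04638 (roughness is irrelevant in laminar flow).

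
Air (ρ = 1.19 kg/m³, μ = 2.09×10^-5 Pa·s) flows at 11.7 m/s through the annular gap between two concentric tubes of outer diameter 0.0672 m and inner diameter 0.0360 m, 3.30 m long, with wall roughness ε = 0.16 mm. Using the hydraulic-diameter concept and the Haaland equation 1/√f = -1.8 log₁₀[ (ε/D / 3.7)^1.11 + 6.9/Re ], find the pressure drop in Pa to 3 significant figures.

Hydraulic diameter D_h = 4A/P = D_o - D_i = 0.0672 - 0.036 = 0.0312 m.
Re = ρVD_h/μ = 1.19·11.7·0.0312/2.09e-05 = 2.078e+04.
ε/D_h = 0.00016/0.0312 = 0.00513; Haaland gives 1/√f = -1.8 log₁₀[0.000672+0.000332] = 5.397, so f = 0.03433.
ΔP = f(L/D_h)(ρV²/2) = 0.03433·3.3/0.0312·81.45 = 295.8 Pa.

ΔP ≈ 296 Pa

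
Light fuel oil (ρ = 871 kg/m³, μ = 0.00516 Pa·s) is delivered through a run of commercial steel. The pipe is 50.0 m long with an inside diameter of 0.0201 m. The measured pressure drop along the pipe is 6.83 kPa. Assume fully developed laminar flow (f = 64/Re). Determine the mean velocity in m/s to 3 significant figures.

For laminar flow, f = 64/Re with Re = ρVD/μ, so Darcy-Weisbach reduces to ΔP = 32μLV/D². Solving for V: V = ΔP·D²/(32μL) = 6830·(0.0201)²/(32·0.00516·50) = 0.3342 m/s.
Check: Re = ρVD/μ = 871·0.3342·0.0201/0.00516 = 1134 < 2300, so the laminar assumption holds.

V ≈ 0.334 m/s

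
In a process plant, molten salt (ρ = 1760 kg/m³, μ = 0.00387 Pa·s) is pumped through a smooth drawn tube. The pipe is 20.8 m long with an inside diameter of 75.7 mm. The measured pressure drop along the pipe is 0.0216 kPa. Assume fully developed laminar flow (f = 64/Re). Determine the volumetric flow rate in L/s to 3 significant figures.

For laminar flow, f = 64/Re with Re = ρVD/μ, so Darcy-Weisbach reduces to ΔP = 32μLV/D². Solving for V: V = ΔP·D²/(32μL) = 21.6·(0.0757)²/(32·0.00387·20.8) = 0.04805 m/s.
Check: Re = ρVD/μ = 1760·0.04805·0.0757/0.00387 = 1654 < 2300, so the laminar assumption holds.
Q = V·A = 0.04805·(π/4·0.0757²) = 0.0002163 m³/s = 0.216 L/s.

Q ≈ 0.216 L/s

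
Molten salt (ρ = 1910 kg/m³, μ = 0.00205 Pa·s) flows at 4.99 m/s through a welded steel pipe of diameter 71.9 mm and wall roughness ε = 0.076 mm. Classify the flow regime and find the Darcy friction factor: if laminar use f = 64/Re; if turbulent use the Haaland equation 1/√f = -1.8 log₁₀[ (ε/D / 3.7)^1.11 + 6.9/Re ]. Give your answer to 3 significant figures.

Re = ρVD/μ = 1910·4.99·0.0719/0.00205 = 3.343e+05.
Re > 4000 → turbulent. ε/D = 7.6e-05/0.0719 = 0.00106; Haaland: 1/√f = -1.8 log₁₀[0.000116 + 2.06e-05] = 6.954, so f = 0.02068.

f ≈ 0.0207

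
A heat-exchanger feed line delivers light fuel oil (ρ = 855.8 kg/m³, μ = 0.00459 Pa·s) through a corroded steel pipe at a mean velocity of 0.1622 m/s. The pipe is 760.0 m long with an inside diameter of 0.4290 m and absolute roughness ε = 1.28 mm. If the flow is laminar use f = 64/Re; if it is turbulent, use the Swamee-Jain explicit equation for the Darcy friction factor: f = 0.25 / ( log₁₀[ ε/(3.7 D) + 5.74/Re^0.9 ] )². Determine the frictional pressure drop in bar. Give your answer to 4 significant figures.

Reynolds number Re = ρVD/μ = 855.8 · 0.1622 · 0.429 / 0.00459 = 1.297e+04.
Re > 4000 → turbulent. Relative roughness ε/D = 0.00128/0.429 = 0.00298. Swamee-Jain: f = 0.25/(log₁₀[0.00298/3.7 + 5.74/1.297e+04^0.9])² = 0.25/(log₁₀[0.000806 + 0.00114])² = 0.25/(-2.711)² = 0.03403.
Darcy-Weisbach: ΔP = f(L/D)(ρV²/2) = 0.03403·(760/0.429)·(855.8·0.1622²/2) = 0.03403·1772·11.26 = 678.6 Pa.
ΔP = 678.6 Pa = 0.006786 bar.

ΔP ≈ 0.006786 bar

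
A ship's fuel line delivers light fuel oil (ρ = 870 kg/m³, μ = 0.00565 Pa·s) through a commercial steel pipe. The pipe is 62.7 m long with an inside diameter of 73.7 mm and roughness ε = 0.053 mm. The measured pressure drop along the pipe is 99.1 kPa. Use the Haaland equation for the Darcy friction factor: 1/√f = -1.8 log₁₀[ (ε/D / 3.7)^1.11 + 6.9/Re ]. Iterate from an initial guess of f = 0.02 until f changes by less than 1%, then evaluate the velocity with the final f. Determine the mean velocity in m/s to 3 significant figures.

Rearranging Darcy-Weisbach: V = √(2·ΔP·D/(f·L·ρ)). With ε/D = 5.3e-05/0.0737 = 0.000719, iterate starting from f = 0.02:
  f = 0.02 → V = √(2·9.91e+04·0.0737/(0.02·62.7·870)) = 3.659 m/s; Re = ρVD/μ = 4.153e+04; f → 0.0236
  f = 0.0236 → V = 3.368 m/s; Re = 3.822e+04; f → 0.02393
  f = 0.02393 → V = 3.345 m/s; Re = 3.796e+04; f → 0.02396
Converged (Δf/f < 1%). With the final f = 0.02396: V = √(2·9.91e+04·0.0737/(0.02396·62.7·870)) = 3.343 m/s.

V ≈ 3.34 m/s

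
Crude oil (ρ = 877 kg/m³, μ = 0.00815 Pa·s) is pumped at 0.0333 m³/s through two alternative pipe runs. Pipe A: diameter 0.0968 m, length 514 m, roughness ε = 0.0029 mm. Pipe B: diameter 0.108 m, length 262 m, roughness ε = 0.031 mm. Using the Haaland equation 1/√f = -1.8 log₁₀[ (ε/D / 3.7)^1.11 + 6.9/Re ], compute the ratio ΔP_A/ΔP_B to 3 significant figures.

ΔP_A/ΔP_B ≈ 3.20

Pipe A: V = Q/A = 0.0333/0.007359 = 4.525 m/s; Re = 4.713e+04; ε/D = 3e-05; Haaland → f = 0.02106; ΔP_A = f(L/D)(ρV²/2) = 1.004e+06 Pa.
Pipe B: V = Q/A = 0.0333/0.009161 = 3.635 m/s; Re = 4.224e+04; ε/D = 0.000287; Haaland → f = 0.02231; ΔP_B = f(L/D)(ρV²/2) = 3.136e+05 Pa.
ΔP_A/ΔP_B = 1.004e+06/3.136e+05 = 3.20.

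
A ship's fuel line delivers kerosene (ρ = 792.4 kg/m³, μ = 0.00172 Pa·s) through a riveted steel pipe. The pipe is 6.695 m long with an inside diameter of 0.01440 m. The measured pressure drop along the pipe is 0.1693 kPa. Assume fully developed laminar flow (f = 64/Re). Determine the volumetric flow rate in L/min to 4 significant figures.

For laminar flow, f = 64/Re with Re = ρVD/μ, so Darcy-Weisbach reduces to ΔP = 32μLV/D². Solving for V: V = ΔP·D²/(32μL) = 169.3·(0.0144)²/(32·0.00172·6.695) = 0.09527 m/s.
Check: Re = ρVD/μ = 792.4·0.09527·0.0144/0.00172 = 632 < 2300, so the laminar assumption holds.
Q = V·A = 0.09527·(π/4·0.0144²) = 1.552e-05 m³/s = 0.9309 L/min.

Q ≈ 0.9309 L/min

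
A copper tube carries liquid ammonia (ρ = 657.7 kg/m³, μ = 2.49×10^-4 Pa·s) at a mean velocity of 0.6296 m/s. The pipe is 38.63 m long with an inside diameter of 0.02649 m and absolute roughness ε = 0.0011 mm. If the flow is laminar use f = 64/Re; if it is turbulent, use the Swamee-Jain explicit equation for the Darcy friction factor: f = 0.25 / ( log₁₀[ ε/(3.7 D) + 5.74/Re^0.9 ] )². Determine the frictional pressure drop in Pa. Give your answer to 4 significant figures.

Reynolds number Re = ρVD/μ = 657.7 · 0.6296 · 0.02649 / 0.000249 = 4.405e+04.
Re > 4000 → turbulent. Relative roughness ε/D = 1.1e-06/0.02649 = 4.15e-05. Swamee-Jain: f = 0.25/(log₁₀[4.15e-05/3.7 + 5.74/4.405e+04^0.9])² = 0.25/(log₁₀[1.12e-05 + 0.00038])² = 0.25/(-3.408)² = 0.02152.
Darcy-Weisbach: ΔP = f(L/D)(ρV²/2) = 0.02152·(38.63/0.02649)·(657.7·0.6296²/2) = 0.02152·1458·130.4 = 4092 Pa.

ΔP ≈ 4092 Pa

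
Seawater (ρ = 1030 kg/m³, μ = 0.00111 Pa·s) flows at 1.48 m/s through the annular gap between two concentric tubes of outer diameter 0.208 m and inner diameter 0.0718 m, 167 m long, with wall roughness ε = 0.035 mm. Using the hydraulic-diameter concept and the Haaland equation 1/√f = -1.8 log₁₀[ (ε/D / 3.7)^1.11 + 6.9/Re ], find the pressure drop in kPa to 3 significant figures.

Hydraulic diameter D_h = 4A/P = D_o - D_i = 0.208 - 0.0718 = 0.1362 m.
Re = ρVD_h/μ = 1030·1.48·0.1362/0.00111 = 1.87e+05.
ε/D_h = 3.5e-05/0.1362 = 0.000257; Haaland gives 1/√f = -1.8 log₁₀[2.42e-05+3.69e-05] = 7.585, so f = 0.01738.
ΔP = f(L/D_h)(ρV²/2) = 0.01738·167/0.1362·1128 = 2.404e+04 Pa.
ΔP = 24.0 kPa.

ΔP ≈ 24.0 kPa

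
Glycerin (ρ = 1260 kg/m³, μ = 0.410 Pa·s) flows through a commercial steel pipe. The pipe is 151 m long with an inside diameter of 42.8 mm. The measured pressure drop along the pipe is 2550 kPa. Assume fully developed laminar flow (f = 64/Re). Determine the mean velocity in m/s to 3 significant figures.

V ≈ 2.36 m/s

For laminar flow, f = 64/Re with Re = ρVD/μ, so Darcy-Weisbach reduces to ΔP = 32μLV/D². Solving for V: V = ΔP·D²/(32μL) = 2.55e+06·(0.0428)²/(32·0.41·151) = 2.358 m/s.
Check: Re = ρVD/μ = 1260·2.358·0.0428/0.41 = 310.1 < 2300, so the laminar assumption holds.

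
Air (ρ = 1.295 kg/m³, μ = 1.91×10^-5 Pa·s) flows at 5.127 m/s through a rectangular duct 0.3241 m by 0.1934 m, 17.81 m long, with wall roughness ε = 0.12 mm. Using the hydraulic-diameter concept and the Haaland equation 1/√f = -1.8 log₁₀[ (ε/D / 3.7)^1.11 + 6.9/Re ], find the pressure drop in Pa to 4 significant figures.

Hydraulic diameter D_h = 4A/P = 4·(0.3241·0.1934)/(2·(0.3241+0.1934)) = 0.2507/1.035 = 0.2422 m.
Re = ρVD_h/μ = 1.295·5.127·0.2422/1.91e-05 = 8.421e+04.
ε/D_h = 0.00012/0.2422 = 0.000495; Haaland gives 1/√f = -1.8 log₁₀[5.02e-05+8.19e-05] = 6.982, so f = 0.02051.
ΔP = f(L/D_h)(ρV²/2) = 0.02051·17.81/0.2422·17.02 = 25.67 Pa.

ΔP ≈ 25.67 Pa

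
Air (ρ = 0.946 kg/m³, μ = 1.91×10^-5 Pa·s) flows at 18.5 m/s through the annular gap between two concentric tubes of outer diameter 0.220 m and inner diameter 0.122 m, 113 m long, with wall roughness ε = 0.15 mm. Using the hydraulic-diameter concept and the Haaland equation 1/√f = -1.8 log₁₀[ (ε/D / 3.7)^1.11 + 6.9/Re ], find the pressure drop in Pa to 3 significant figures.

Hydraulic diameter D_h = 4A/P = D_o - D_i = 0.22 - 0.122 = 0.098 m.
Re = ρVD_h/μ = 0.946·18.5·0.098/1.91e-05 = 8.98e+04.
ε/D_h = 0.00015/0.098 = 0.00153; Haaland gives 1/√f = -1.8 log₁₀[0.000176+7.68e-05] = 6.476, so f = 0.02384.
ΔP = f(L/D_h)(ρV²/2) = 0.02384·113/0.098·161.9 = 4451 Pa.

ΔP ≈ 4450 Pa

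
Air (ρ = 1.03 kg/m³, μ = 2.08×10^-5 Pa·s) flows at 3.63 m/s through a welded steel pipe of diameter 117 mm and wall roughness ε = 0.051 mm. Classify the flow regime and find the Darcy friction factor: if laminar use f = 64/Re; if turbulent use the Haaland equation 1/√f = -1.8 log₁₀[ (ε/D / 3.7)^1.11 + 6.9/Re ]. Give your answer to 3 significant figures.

Re = ρVD/μ = 1.03·3.63·0.117/2.08e-05 = 2.103e+04.
Re > 4000 → turbulent. ε/D = 5.1e-05/0.117 = 0.000436; Haaland: 1/√f = -1.8 log₁₀[4.36e-05 + 0.000328] = 6.174, so f = 0.02624.

f ≈ 0.0262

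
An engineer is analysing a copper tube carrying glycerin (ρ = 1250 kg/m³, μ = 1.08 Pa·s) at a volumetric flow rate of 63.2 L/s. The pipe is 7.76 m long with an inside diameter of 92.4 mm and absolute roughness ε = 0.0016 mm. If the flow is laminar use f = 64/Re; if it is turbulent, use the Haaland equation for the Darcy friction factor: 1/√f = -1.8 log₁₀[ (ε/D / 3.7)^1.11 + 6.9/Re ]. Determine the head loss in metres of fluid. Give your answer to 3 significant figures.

h_f ≈ 24.1 m

Q = 63.2 L/s = 63.2/1000 = 0.0632 m³/s.
Cross-sectional area A = πD²/4 = π(0.0924)²/4 = 0.006706 m²; mean velocity V = Q/A = 0.0632/0.006706 = 9.425 m/s.
Reynolds number Re = ρVD/μ = 1250 · 9.425 · 0.0924 / 1.08 = 1008.
Re < 2300 → laminar flow, so f = 64/Re = 64/1008 = 0.06349 (the turbulent correlation is not needed).
Darcy-Weisbach: ΔP = f(L/D)(ρV²/2) = 0.06349·(7.76/0.0924)·(1250·9.425²/2) = 0.06349·83.98·5.552e+04 = 2.961e+05 Pa.
Head loss h_f = ΔP/(ρg) = 2.961e+05/(1250·9.81) = 24.1 m.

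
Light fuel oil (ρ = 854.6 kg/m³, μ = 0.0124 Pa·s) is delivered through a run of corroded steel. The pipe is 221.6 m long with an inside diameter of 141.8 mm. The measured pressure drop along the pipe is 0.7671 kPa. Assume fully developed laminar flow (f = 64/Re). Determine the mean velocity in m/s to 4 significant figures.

For laminar flow, f = 64/Re with Re = ρVD/μ, so Darcy-Weisbach reduces to ΔP = 32μLV/D². Solving for V: V = ΔP·D²/(32μL) = 767.1·(0.1418)²/(32·0.0124·221.6) = 0.1754 m/s.
Check: Re = ρVD/μ = 854.6·0.1754·0.1418/0.0124 = 1714 < 2300, so the laminar assumption holds.

V ≈ 0.1754 m/s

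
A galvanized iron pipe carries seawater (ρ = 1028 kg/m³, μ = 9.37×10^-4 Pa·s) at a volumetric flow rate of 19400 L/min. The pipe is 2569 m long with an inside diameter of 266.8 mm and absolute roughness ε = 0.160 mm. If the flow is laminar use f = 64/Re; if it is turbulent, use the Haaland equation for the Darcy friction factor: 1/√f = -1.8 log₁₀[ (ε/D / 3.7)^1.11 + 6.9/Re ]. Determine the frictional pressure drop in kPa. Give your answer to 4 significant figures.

ΔP ≈ 2925 kPa

Q = 19400 L/min = 19400/60000 = 0.3233 m³/s.
Cross-sectional area A = πD²/4 = π(0.2668)²/4 = 0.05591 m²; mean velocity V = Q/A = 0.3233/0.05591 = 5.783 m/s.
Reynolds number Re = ρVD/μ = 1028 · 5.783 · 0.2668 / 0.000937 = 1.693e+06.
Re > 4000 → turbulent. Relative roughness ε/D = 0.00016/0.2668 = 0.0006. Haaland: 1/√f = -1.8 log₁₀[(0.0006/3.7)^1.11 + 6.9/1.693e+06] = -1.8 log₁₀[6.21e-05 + 4.08e-06] = 7.523, so f = 0.01767.
Darcy-Weisbach: ΔP = f(L/D)(ρV²/2) = 0.01767·(2569/0.2668)·(1028·5.783²/2) = 0.01767·9629·1.719e+04 = 2.925e+06 Pa.
ΔP = 2.925e+06 Pa = 2925 kPa.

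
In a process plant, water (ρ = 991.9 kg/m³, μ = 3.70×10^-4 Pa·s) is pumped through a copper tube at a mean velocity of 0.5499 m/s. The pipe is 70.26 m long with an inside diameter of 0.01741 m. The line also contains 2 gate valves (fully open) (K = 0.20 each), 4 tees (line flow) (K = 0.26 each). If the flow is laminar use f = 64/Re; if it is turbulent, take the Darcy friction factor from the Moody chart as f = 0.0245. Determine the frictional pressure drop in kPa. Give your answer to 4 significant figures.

ΔP ≈ 15.04 kPa

Reynolds number Re = ρVD/μ = 991.9 · 0.5499 · 0.01741 / 0.00037 = 2.567e+04.
Re > 4000 → turbulent; use the Moody-chart value f = 0.0245.
Total minor-loss coefficient ΣK = 2·0.2 + 4·0.26 = 1.44.
ΔP = [f·L/D + ΣK]·(ρV²/2) = [0.0245·70.26/0.01741 + 1.44]·(991.9·0.5499²/2) = [98.87 + 1.44]·150 = 1.504e+04 Pa.
ΔP = 1.504e+04 Pa = 15.04 kPa.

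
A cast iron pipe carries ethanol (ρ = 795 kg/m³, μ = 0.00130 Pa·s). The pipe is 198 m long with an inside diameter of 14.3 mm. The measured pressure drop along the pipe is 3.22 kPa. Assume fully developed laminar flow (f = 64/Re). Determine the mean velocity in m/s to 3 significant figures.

For laminar flow, f = 64/Re with Re = ρVD/μ, so Darcy-Weisbach reduces to ΔP = 32μLV/D². Solving for V: V = ΔP·D²/(32μL) = 3220·(0.0143)²/(32·0.0013·198) = 0.07994 m/s.
Check: Re = ρVD/μ = 795·0.07994·0.0143/0.0013 = 699.1 < 2300, so the laminar assumption holds.

V ≈ 0.0799 m/s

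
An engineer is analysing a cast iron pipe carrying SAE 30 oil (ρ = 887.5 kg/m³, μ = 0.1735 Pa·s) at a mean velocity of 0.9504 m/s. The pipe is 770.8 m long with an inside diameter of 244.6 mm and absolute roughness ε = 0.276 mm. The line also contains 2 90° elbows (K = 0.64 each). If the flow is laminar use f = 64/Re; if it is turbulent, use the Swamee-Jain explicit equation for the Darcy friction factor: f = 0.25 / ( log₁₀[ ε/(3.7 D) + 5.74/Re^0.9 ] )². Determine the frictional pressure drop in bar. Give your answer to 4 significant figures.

ΔP ≈ 0.6849 bar

Reynolds number Re = ρVD/μ = 887.5 · 0.9504 · 0.2446 / 0.173 = 1189.
Re < 2300 → laminar flow, so f = 64/Re = 64/1189 = 0.05382 (the turbulent correlation is not needed).
Total minor-loss coefficient ΣK = 2·0.64 = 1.28.
ΔP = [f·L/D + ΣK]·(ρV²/2) = [0.05382·770.8/0.2446 + 1.28]·(887.5·0.9504²/2) = [169.6 + 1.28]·400.8 = 6.849e+04 Pa.
ΔP = 6.849e+04 Pa = 0.6849 bar.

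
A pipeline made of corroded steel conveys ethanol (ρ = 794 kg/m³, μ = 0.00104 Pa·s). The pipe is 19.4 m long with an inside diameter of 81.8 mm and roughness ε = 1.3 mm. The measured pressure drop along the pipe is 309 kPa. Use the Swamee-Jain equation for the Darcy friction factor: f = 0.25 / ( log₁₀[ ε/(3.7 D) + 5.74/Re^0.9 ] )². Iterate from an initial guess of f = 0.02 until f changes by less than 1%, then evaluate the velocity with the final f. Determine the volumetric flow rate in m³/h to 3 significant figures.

Q ≈ 162 m³/h

Rearranging Darcy-Weisbach: V = √(2·ΔP·D/(f·L·ρ)). With ε/D = 0.0013/0.0818 = 0.0159, iterate starting from f = 0.02:
  f = 0.02 → V = √(2·3.09e+05·0.0818/(0.02·19.4·794)) = 12.81 m/s; Re = ρVD/μ = 8e+05; f → 0.04473
  f = 0.04473 → V = 8.566 m/s; Re = 5.35e+05; f → 0.04477
Converged (Δf/f < 1%). With the final f = 0.04477: V = √(2·3.09e+05·0.0818/(0.04477·19.4·794)) = 8.561 m/s.
Q = V·A = 8.561·(π/4·0.0818²) = 0.04499 m³/s = 162 m³/h.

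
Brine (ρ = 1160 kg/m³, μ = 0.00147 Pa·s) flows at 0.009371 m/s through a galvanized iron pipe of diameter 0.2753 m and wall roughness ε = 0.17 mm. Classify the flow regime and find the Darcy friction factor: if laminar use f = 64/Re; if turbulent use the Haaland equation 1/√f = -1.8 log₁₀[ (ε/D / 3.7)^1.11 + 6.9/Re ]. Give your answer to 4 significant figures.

f ≈ 0.03144

Re = ρVD/μ = 1160·0.009371·0.2753/0.00147 = 2036.
Re < 2300 → laminar, so f = 64/Re = 0.03144 (roughness is irrelevant in laminar flow).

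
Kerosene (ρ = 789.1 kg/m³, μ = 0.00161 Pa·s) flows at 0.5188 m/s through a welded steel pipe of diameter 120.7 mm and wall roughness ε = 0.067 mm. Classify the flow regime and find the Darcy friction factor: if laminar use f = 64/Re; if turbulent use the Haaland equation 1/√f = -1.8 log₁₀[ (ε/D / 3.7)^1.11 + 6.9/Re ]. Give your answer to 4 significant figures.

f ≈ 0.02449

Re = ρVD/μ = 789.1·0.5188·0.1207/0.00161 = 3.069e+04.
Re > 4000 → turbulent. ε/D = 6.7e-05/0.1207 = 0.000555; Haaland: 1/√f = -1.8 log₁₀[5.7e-05 + 0.000225] = 6.39, so f = 0.02449.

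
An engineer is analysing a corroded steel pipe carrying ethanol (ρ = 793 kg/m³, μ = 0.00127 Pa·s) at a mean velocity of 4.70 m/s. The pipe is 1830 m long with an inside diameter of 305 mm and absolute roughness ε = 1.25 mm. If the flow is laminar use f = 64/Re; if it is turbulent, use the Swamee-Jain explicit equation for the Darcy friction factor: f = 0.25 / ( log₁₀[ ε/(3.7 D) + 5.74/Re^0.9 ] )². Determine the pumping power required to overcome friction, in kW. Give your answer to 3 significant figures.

P ≈ 520 kW

Reynolds number Re = ρVD/μ = 793 · 4.7 · 0.305 / 0.00127 = 8.951e+05.
Re > 4000 → turbulent. Relative roughness ε/D = 0.00125/0.305 = 0.0041. Swamee-Jain: f = 0.25/(log₁₀[0.0041/3.7 + 5.74/8.951e+05^0.9])² = 0.25/(log₁₀[0.00111 + 2.52e-05])² = 0.25/(-2.946)² = 0.02881.
Darcy-Weisbach: ΔP = f(L/D)(ρV²/2) = 0.02881·(1830/0.305)·(793·4.7²/2) = 0.02881·6000·8759 = 1.514e+06 Pa.
Q = V·A = 4.7·0.07306 = 0.3434 m³/s.
Pumping power P = QΔP = 0.3434·1.514e+06 = 519900 W = 520 kW.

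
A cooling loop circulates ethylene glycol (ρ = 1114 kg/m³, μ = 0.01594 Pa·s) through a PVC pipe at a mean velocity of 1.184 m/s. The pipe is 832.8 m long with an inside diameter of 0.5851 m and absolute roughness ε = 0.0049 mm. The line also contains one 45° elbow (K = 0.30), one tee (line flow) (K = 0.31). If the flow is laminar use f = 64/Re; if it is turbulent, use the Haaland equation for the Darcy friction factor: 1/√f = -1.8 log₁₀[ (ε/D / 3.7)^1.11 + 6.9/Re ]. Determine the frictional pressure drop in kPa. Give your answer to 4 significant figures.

Reynolds number Re = ρVD/μ = 1114 · 1.184 · 0.5851 / 0.0159 = 4.841e+04.
Re > 4000 → turbulent. Relative roughness ε/D = 4.9e-06/0.5851 = 8.37e-06. Haaland: 1/√f = -1.8 log₁₀[(8.37e-06/3.7)^1.11 + 6.9/4.841e+04] = -1.8 log₁₀[5.42e-07 + 0.000143] = 6.92, so f = 0.02088.
Total minor-loss coefficient ΣK = 1·0.3 + 1·0.31 = 0.61.
ΔP = [f·L/D + ΣK]·(ρV²/2) = [0.02088·832.8/0.5851 + 0.61]·(1114·1.184²/2) = [29.72 + 0.61]·780.8 = 2.368e+04 Pa.
ΔP = 2.368e+04 Pa = 23.68 kPa.

ΔP ≈ 23.68 kPa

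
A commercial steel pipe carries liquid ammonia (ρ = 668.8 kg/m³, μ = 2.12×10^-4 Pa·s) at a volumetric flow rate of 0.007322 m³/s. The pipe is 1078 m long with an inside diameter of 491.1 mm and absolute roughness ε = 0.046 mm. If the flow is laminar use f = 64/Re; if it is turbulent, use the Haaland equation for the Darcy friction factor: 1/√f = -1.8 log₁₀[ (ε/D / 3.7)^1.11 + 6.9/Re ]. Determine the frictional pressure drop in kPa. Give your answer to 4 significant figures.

ΔP ≈ 0.02215 kPa

Cross-sectional area A = πD²/4 = π(0.4911)²/4 = 0.1894 m²; mean velocity V = Q/A = 0.007322/0.1894 = 0.03865 m/s.
Reynolds number Re = ρVD/μ = 668.8 · 0.03865 · 0.4911 / 0.000212 = 5.989e+04.
Re > 4000 → turbulent. Relative roughness ε/D = 4.6e-05/0.4911 = 9.37e-05. Haaland: 1/√f = -1.8 log₁₀[(9.37e-05/3.7)^1.11 + 6.9/5.989e+04] = -1.8 log₁₀[7.9e-06 + 0.000115] = 7.037, so f = 0.02019.
Darcy-Weisbach: ΔP = f(L/D)(ρV²/2) = 0.02019·(1078/0.4911)·(668.8·0.03865²/2) = 0.02019·2195·0.4997 = 22.15 Pa.
ΔP = 22.15 Pa = 0.02215 kPa.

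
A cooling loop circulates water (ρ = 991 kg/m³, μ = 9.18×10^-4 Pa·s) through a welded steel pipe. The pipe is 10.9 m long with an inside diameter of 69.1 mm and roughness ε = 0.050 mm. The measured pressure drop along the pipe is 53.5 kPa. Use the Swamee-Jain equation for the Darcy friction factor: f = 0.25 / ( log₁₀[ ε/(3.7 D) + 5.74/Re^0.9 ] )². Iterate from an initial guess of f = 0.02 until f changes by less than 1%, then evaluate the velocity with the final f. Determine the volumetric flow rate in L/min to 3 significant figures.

Rearranging Darcy-Weisbach: V = √(2·ΔP·D/(f·L·ρ)). With ε/D = 5e-05/0.0691 = 0.000724, iterate starting from f = 0.02:
  f = 0.02 → V = √(2·5.35e+04·0.0691/(0.02·10.9·991)) = 5.85 m/s; Re = ρVD/μ = 4.364e+05; f → 0.01915
  f = 0.01915 → V = 5.978 m/s; Re = 4.46e+05; f → 0.01913
Converged (Δf/f < 1%). With the final f = 0.01913: V = √(2·5.35e+04·0.0691/(0.01913·10.9·991)) = 5.981 m/s.
Q = V·A = 5.981·(π/4·0.0691²) = 0.02243 m³/s = 1350 L/min.

Q ≈ 1350 L/min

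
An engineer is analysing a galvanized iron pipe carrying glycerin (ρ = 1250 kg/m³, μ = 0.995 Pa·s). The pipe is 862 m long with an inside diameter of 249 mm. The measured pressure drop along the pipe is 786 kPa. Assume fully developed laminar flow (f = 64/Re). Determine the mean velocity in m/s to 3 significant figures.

V ≈ 1.78 m/s

For laminar flow, f = 64/Re with Re = ρVD/μ, so Darcy-Weisbach reduces to ΔP = 32μLV/D². Solving for V: V = ΔP·D²/(32μL) = 7.86e+05·(0.249)²/(32·0.995·862) = 1.776 m/s.
Check: Re = ρVD/μ = 1250·1.776·0.249/0.995 = 555.4 < 2300, so the laminar assumption holds.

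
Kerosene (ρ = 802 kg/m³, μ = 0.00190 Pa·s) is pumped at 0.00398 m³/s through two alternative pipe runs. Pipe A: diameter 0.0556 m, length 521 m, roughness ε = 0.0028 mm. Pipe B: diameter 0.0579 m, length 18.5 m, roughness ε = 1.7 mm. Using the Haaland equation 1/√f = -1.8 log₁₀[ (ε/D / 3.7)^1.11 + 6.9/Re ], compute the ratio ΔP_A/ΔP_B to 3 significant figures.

ΔP_A/ΔP_B ≈ 13.2

Pipe A: V = Q/A = 0.00398/0.002428 = 1.639 m/s; Re = 3.847e+04; ε/D = 5.04e-05; Haaland → f = 0.0221; ΔP_A = f(L/D)(ρV²/2) = 2.232e+05 Pa.
Pipe B: V = Q/A = 0.00398/0.002633 = 1.512 m/s; Re = 3.694e+04; ε/D = 0.0294; Haaland → f = 0.05762; ΔP_B = f(L/D)(ρV²/2) = 1.687e+04 Pa.
ΔP_A/ΔP_B = 2.232e+05/1.687e+04 = 13.2.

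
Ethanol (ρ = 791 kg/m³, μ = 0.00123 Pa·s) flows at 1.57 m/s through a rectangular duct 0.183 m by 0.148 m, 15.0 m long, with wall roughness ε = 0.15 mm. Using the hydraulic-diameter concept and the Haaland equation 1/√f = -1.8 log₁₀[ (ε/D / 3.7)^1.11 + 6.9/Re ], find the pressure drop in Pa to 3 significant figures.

ΔP ≈ 1860 Pa

Hydraulic diameter D_h = 4A/P = 4·(0.183·0.148)/(2·(0.183+0.148)) = 0.1083/0.662 = 0.1636 m.
Re = ρVD_h/μ = 791·1.57·0.1636/0.00123 = 1.652e+05.
ε/D_h = 0.00015/0.1636 = 0.000917; Haaland gives 1/√f = -1.8 log₁₀[9.94e-05+4.18e-05] = 6.931, so f = 0.02082.
ΔP = f(L/D_h)(ρV²/2) = 0.02082·15/0.1636·974.9 = 1860 Pa.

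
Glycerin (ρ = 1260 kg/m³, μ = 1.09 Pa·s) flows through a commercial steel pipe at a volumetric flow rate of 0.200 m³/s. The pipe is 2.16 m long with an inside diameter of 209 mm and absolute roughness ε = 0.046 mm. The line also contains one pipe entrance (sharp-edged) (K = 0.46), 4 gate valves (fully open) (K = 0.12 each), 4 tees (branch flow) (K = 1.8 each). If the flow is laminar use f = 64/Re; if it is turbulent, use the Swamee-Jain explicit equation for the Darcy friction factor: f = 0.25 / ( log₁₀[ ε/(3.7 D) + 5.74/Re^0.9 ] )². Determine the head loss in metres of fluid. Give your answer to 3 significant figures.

Cross-sectional area A = πD²/4 = π(0.209)²/4 = 0.03431 m²; mean velocity V = Q/A = 0.2/0.03431 = 5.83 m/s.
Reynolds number Re = ρVD/μ = 1260 · 5.83 · 0.209 / 1.09 = 1408.
Re < 2300 → laminar flow, so f = 64/Re = 64/1408 = 0.04544 (the turbulent correlation is not needed).
Total minor-loss coefficient ΣK = 1·0.46 + 4·0.12 + 4·1.8 = 8.14.
ΔP = [f·L/D + ΣK]·(ρV²/2) = [0.04544·2.16/0.209 + 8.14]·(1260·5.83²/2) = [0.4696 + 8.14]·2.141e+04 = 1.843e+05 Pa.
Head loss h_f = ΔP/(ρg) = 1.843e+05/(1260·9.81) = 14.9 m.

h_f ≈ 14.9 m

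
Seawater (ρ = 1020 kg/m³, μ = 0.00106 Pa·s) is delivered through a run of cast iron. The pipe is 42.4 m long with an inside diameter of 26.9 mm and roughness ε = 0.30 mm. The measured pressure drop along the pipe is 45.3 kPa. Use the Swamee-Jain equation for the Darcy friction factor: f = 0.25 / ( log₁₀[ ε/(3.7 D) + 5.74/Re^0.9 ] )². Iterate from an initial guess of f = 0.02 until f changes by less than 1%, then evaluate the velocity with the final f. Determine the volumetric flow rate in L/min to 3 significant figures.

Rearranging Darcy-Weisbach: V = √(2·ΔP·D/(f·L·ρ)). With ε/D = 0.0003/0.0269 = 0.0112, iterate starting from f = 0.02:
  f = 0.02 → V = √(2·4.53e+04·0.0269/(0.02·42.4·1020)) = 1.679 m/s; Re = ρVD/μ = 4.345e+04; f → 0.04102
  f = 0.04102 → V = 1.172 m/s; Re = 3.034e+04; f → 0.04164
  f = 0.04164 → V = 1.163 m/s; Re = 3.011e+04; f → 0.04165
Converged (Δf/f < 1%). With the final f = 0.04165: V = √(2·4.53e+04·0.0269/(0.04165·42.4·1020)) = 1.163 m/s.
Q = V·A = 1.163·(π/4·0.0269²) = 0.000661 m³/s = 39.7 L/min.

Q ≈ 39.7 L/min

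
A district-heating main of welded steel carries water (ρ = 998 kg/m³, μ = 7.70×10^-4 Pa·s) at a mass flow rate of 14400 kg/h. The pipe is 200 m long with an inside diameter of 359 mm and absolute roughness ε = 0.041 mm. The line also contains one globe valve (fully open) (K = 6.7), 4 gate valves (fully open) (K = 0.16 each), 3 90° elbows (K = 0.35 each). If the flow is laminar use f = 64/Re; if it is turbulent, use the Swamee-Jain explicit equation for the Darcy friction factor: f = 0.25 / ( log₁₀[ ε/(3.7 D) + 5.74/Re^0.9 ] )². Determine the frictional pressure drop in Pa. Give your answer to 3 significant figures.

ṁ = 14400 kg/h = 14400/3600 = 4 kg/s.
A = πD²/4 = π(0.359)²/4 = 0.1012 m²; mean velocity V = ṁ/(ρA) = 4/(998 · 0.1012) = 0.0396 m/s.
Reynolds number Re = ρVD/μ = 998 · 0.0396 · 0.359 / 0.00077 = 1.842e+04.
Re > 4000 → turbulent. Relative roughness ε/D = 4.1e-05/0.359 = 0.000114. Swamee-Jain: f = 0.25/(log₁₀[0.000114/3.7 + 5.74/1.842e+04^0.9])² = 0.25/(log₁₀[3.09e-05 + 0.000832])² = 0.25/(-3.064)² = 0.02663.
Total minor-loss coefficient ΣK = 1·6.7 + 4·0.16 + 3·0.35 = 8.39.
ΔP = [f·L/D + ΣK]·(ρV²/2) = [0.02663·200/0.359 + 8.39]·(998·0.0396²/2) = [14.83 + 8.39]·0.7824 = 18.17 Pa.

ΔP ≈ 18.2 Pa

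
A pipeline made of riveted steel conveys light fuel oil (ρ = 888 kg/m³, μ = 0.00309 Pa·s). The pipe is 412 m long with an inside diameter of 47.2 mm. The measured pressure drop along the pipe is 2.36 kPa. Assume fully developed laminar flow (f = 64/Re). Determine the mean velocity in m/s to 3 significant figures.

For laminar flow, f = 64/Re with Re = ρVD/μ, so Darcy-Weisbach reduces to ΔP = 32μLV/D². Solving for V: V = ΔP·D²/(32μL) = 2360·(0.0472)²/(32·0.00309·412) = 0.1291 m/s.
Check: Re = ρVD/μ = 888·0.1291·0.0472/0.00309 = 1751 < 2300, so the laminar assumption holds.

V ≈ 0.129 m/s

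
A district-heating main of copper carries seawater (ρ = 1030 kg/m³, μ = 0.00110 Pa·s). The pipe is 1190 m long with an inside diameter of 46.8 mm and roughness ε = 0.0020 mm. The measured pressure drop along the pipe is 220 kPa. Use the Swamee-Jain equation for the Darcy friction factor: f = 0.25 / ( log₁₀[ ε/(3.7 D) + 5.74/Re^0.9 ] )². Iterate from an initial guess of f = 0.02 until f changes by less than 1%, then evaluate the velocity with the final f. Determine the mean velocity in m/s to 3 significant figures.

V ≈ 0.869 m/s

Rearranging Darcy-Weisbach: V = √(2·ΔP·D/(f·L·ρ)). With ε/D = 2e-06/0.0468 = 4.27e-05, iterate starting from f = 0.02:
  f = 0.02 → V = √(2·2.2e+05·0.0468/(0.02·1190·1030)) = 0.9165 m/s; Re = ρVD/μ = 4.016e+04; f → 0.02198
  f = 0.02198 → V = 0.8743 m/s; Re = 3.831e+04; f → 0.02222
  f = 0.02222 → V = 0.8696 m/s; Re = 3.811e+04; f → 0.02224
Converged (Δf/f < 1%). With the final f = 0.02224: V = √(2·2.2e+05·0.0468/(0.02224·1190·1030)) = 0.8691 m/s.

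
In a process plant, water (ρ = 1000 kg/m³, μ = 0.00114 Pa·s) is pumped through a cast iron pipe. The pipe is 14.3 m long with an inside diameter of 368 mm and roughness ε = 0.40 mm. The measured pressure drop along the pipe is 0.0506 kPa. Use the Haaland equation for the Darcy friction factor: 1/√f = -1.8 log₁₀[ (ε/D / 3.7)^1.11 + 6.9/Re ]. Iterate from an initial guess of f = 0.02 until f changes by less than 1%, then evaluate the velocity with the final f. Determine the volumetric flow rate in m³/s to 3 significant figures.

Q ≈ 0.0365 m³/s

Rearranging Darcy-Weisbach: V = √(2·ΔP·D/(f·L·ρ)). With ε/D = 0.0004/0.368 = 0.00109, iterate starting from f = 0.02:
  f = 0.02 → V = √(2·50.6·0.368/(0.02·14.3·1000)) = 0.3609 m/s; Re = ρVD/μ = 1.165e+05; f → 0.02199
  f = 0.02199 → V = 0.3441 m/s; Re = 1.111e+05; f → 0.02207
Converged (Δf/f < 1%). With the final f = 0.02207: V = √(2·50.6·0.368/(0.02207·14.3·1000)) = 0.3435 m/s.
Q = V·A = 0.3435·(π/4·0.368²) = 0.03654 m³/s = 0.0365 m³/s.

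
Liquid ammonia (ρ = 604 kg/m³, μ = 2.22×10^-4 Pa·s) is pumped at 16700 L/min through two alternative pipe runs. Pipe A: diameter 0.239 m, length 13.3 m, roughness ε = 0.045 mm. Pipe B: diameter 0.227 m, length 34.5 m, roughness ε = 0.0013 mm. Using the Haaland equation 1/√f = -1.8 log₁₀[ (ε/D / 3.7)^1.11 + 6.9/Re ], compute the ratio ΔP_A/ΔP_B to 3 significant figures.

Pipe A: V = Q/A = 0.2783/0.04486 = 6.204 m/s; Re = 4.034e+06; ε/D = 0.000188; Haaland → f = 0.01383; ΔP_A = f(L/D)(ρV²/2) = 8945 Pa.
Pipe B: V = Q/A = 0.2783/0.04047 = 6.877 m/s; Re = 4.248e+06; ε/D = 5.73e-06; Haaland → f = 0.009488; ΔP_B = f(L/D)(ρV²/2) = 2.06e+04 Pa.
ΔP_A/ΔP_B = 8945/2.06e+04 = 0.434.

ΔP_A/ΔP_B ≈ 0.434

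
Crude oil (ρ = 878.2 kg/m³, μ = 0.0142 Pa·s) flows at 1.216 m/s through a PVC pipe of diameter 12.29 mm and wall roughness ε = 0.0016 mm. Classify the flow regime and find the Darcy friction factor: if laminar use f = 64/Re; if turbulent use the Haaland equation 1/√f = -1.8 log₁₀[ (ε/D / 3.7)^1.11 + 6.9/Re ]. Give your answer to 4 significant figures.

f ≈ 0.06925

Re = ρVD/μ = 878.2·1.216·0.01229/0.0142 = 924.3.
Re < 2300 → laminar, so f = 64/Re = 0.06925 (roughness is irrelevant in laminar flow).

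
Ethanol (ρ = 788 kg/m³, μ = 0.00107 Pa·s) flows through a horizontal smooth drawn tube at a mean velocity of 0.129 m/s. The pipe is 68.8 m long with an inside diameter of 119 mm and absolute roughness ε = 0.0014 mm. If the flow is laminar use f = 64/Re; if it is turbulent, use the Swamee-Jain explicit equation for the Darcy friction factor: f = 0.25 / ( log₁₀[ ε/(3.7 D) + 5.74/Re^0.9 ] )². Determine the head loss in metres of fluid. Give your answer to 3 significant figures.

h_f ≈ 0.0147 m

Reynolds number Re = ρVD/μ = 788 · 0.129 · 0.119 / 0.00107 = 1.131e+04.
Re > 4000 → turbulent. Relative roughness ε/D = 1.4e-06/0.119 = 1.18e-05. Swamee-Jain: f = 0.25/(log₁₀[1.18e-05/3.7 + 5.74/1.131e+04^0.9])² = 0.25/(log₁₀[3.18e-06 + 0.00129])² = 0.25/(-2.888)² = 0.02997.
Darcy-Weisbach: ΔP = f(L/D)(ρV²/2) = 0.02997·(68.8/0.119)·(788·0.129²/2) = 0.02997·578.2·6.557 = 113.6 Pa.
Head loss h_f = ΔP/(ρg) = 113.6/(788·9.81) = 0.0147 m.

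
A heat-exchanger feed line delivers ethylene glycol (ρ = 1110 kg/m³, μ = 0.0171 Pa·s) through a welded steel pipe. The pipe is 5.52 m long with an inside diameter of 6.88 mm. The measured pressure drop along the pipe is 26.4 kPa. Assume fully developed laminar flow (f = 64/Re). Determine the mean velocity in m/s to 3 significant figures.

For laminar flow, f = 64/Re with Re = ρVD/μ, so Darcy-Weisbach reduces to ΔP = 32μLV/D². Solving for V: V = ΔP·D²/(32μL) = 2.64e+04·(0.00688)²/(32·0.0171·5.52) = 0.4137 m/s.
Check: Re = ρVD/μ = 1110·0.4137·0.00688/0.0171 = 184.8 < 2300, so the laminar assumption holds.

V ≈ 0.414 m/s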